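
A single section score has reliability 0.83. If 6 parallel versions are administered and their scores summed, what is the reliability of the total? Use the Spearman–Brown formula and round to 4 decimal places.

ρ_k = kρ / (1 + (k−1)ρ) = 6·0.83 / (1 + 5·0.83) = 4.980 / 5.150 = 0.9670.

0.9670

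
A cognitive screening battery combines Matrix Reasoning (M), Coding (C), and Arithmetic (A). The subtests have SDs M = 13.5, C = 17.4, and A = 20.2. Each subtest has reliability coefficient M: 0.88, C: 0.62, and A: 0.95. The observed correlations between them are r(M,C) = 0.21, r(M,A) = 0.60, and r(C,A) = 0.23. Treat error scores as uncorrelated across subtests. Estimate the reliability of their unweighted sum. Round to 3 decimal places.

Var(M+C+A) = 13.5² + 17.4² + 20.2² + 2·[13.5·17.4·0.21 + 13.5·20.2·0.60 + 17.4·20.2·0.23] = 893.05 + 587.579 = 1480.63.
Because errors are independent across components, Cov(Tᵢ,Tⱼ) = Cov(Xᵢ,Xⱼ); the off-diagonal part of the true-score variance is the same as above.
True-score variance = [13.5²·0.88 + 17.4²·0.62 + 20.2²·0.95] + 587.579 = 735.729 + 587.579 = 1323.31.
Reliability = 1323.31 / 1480.63 = 0.894.

0.894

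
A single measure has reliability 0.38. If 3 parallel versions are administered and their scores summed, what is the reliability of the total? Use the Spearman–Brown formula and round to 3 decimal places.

0.648

ρ_k = kρ / (1 + (k−1)ρ) = 3·0.38 / (1 + 2·0.38) = 1.140 / 1.760 = 0.648.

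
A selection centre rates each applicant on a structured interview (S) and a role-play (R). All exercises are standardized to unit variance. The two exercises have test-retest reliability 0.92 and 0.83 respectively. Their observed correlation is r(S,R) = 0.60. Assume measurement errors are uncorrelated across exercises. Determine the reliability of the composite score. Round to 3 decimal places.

0.922

Var(S+R) = 2 + 2·[0.60] = 2 + 1.2 = 3.2.
Under uncorrelated errors the observed covariances equal the true-score covariances, so only the own-variance terms attenuate.
True-score variance = [0.92 + 0.83] + 1.2 = 1.75 + 1.2 = 2.95.
Reliability = 2.95 / 3.2 = 0.922.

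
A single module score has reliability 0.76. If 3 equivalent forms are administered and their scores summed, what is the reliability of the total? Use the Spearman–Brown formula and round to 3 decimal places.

ρ_k = kρ / (1 + (k−1)ρ) = 3·0.76 / (1 + 2·0.76) = 2.280 / 2.520 = 0.905.

0.905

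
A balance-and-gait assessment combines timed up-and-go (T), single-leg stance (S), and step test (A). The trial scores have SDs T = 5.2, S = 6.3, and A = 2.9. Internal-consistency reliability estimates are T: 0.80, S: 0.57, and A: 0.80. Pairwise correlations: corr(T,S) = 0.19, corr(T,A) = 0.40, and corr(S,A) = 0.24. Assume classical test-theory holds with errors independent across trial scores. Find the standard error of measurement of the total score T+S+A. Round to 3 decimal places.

4.915

Var(total) = 75.14 + 33.2824 = 108.422.
True-score variance = 50.9833 + 33.2824 = 84.2657, so reliability = 0.7772.
Error variance = 108.422 − 84.2657 = 24.1567; SEM = √24.1567 = 4.915.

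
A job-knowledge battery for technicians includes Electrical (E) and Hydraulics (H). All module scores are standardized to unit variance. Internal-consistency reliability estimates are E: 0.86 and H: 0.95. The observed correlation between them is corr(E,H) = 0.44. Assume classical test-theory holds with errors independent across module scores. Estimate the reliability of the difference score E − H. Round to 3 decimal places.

Var(E−H) = 1 + 1 − 2·0.44 = 2 − 0.88 = 1.12.
Because errors are independent across components, Cov(Tᵢ,Tⱼ) = Cov(Xᵢ,Xⱼ); the off-diagonal part of the true-score variance is the same as above.
True-score variance = [0.86 + 0.95] − 0.88 = 1.81 − 0.88 = 0.93.
Reliability = 0.93 / 1.12 = 0.830.

0.830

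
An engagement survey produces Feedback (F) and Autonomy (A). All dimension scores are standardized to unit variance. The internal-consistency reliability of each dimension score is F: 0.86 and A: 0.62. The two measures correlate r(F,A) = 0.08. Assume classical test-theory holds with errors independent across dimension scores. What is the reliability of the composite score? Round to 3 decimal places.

0.759

Var(F+A) = 2 + 2·[0.08] = 2 + 0.16 = 2.16.
Because errors are independent across components, Cov(Tᵢ,Tⱼ) = Cov(Xᵢ,Xⱼ); the off-diagonal part of the true-score variance is the same as above.
True-score variance = [0.86 + 0.62] + 0.16 = 1.48 + 0.16 = 1.64.
Reliability = 1.64 / 2.16 = 0.759.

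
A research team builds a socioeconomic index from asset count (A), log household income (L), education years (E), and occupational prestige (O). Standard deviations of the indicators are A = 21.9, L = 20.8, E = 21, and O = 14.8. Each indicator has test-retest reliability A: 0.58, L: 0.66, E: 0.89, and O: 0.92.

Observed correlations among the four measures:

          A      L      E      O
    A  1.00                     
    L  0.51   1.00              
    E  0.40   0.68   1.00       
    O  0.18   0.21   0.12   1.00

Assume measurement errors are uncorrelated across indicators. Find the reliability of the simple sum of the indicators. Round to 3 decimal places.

Var(A+L+E+O) = 21.9² + 20.8² + 21² + 14.8² + 2·[21.9·20.8·0.51 + 21.9·21·0.40 + 21.9·14.8·0.18 + 20.8·21·0.68 + 20.8·14.8·0.21 + 21·14.8·0.12] = 1572.29 + 1747.17 = 3319.46.
With uncorrelated errors the cross-covariances are all true-score covariance, so they carry over unchanged; only the diagonal terms shrink to ρᵢσᵢ².
True-score variance = [21.9²·0.58 + 20.8²·0.66 + 21²·0.89 + 14.8²·0.92] + 1747.17 = 1157.72 + 1747.17 = 2904.89.
Reliability = 2904.89 / 3319.46 = 0.875.

0.875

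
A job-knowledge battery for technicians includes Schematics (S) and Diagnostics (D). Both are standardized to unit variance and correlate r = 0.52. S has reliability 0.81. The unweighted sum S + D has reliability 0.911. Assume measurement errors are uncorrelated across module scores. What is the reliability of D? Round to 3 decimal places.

Var(S+D) = 2 + 2·0.52 = 3.040.
True-score variance = ρ_S + ρ_D + 2·0.52, so 0.911 = (0.81 + ρ_D + 1.04) / 3.040.
ρ_D = 0.911·3.040 − 0.81 − 1.04 = 0.919.

0.919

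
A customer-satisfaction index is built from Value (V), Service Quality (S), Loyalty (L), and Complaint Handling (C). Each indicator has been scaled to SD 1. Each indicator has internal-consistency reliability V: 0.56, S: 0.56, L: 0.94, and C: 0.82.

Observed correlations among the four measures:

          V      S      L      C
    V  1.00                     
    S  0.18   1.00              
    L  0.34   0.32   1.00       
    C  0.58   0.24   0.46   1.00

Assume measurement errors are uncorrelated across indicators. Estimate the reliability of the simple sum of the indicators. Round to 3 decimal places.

0.864

Var(V+S+L+C) = 4 + 2·[0.18 + 0.34 + 0.58 + 0.32 + 0.24 + 0.46] = 4 + 4.24 = 8.24.
Because errors are independent across components, Cov(Tᵢ,Tⱼ) = Cov(Xᵢ,Xⱼ); the off-diagonal part of the true-score variance is the same as above.
True-score variance = [0.56 + 0.56 + 0.94 + 0.82] + 4.24 = 2.88 + 4.24 = 7.12.
Reliability = 7.12 / 8.24 = 0.864.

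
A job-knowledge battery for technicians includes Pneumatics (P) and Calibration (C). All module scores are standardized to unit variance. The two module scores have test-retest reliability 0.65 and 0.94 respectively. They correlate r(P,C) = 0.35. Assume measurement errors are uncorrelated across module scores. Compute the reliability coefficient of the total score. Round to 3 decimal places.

Var(P+C) = 2 + 2·[0.35] = 2 + 0.7 = 2.7.
Under uncorrelated errors the observed covariances equal the true-score covariances, so only the own-variance terms attenuate.
True-score variance = [0.65 + 0.94] + 0.7 = 1.59 + 0.7 = 2.29.
Reliability = 2.29 / 2.7 = 0.848.

0.848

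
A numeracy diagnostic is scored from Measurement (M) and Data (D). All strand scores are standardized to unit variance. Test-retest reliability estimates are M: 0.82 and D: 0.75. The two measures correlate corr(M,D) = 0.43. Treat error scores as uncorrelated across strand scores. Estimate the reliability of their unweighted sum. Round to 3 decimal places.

0.850

Var(M+D) = 2 + 2·[0.43] = 2 + 0.86 = 2.86.
Because errors are independent across components, Cov(Tᵢ,Tⱼ) = Cov(Xᵢ,Xⱼ); the off-diagonal part of the true-score variance is the same as above.
True-score variance = [0.82 + 0.75] + 0.86 = 1.57 + 0.86 = 2.43.
Reliability = 2.43 / 2.86 = 0.850.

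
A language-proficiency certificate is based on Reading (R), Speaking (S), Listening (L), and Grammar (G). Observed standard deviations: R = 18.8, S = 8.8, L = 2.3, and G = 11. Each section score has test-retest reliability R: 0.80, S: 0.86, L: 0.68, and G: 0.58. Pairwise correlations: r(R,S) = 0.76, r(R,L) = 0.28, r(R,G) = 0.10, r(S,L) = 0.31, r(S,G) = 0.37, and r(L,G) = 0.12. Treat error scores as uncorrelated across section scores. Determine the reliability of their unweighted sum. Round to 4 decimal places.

0.8610

Var(R+S+L+G) = 18.8² + 8.8² + 2.3² + 11² + 2·[18.8·8.8·0.76 + 18.8·2.3·0.28 + 18.8·11·0.10 + 8.8·2.3·0.31 + 8.8·11·0.37 + 2.3·11·0.12] = 557.17 + 407.296 = 964.466.
Because errors are independent across components, Cov(Tᵢ,Tⱼ) = Cov(Xᵢ,Xⱼ); the off-diagonal part of the true-score variance is the same as above.
True-score variance = [18.8²·0.80 + 8.8²·0.86 + 2.3²·0.68 + 11²·0.58] + 407.296 = 423.128 + 407.296 = 830.424.
Reliability = 830.424 / 964.466 = 0.8610.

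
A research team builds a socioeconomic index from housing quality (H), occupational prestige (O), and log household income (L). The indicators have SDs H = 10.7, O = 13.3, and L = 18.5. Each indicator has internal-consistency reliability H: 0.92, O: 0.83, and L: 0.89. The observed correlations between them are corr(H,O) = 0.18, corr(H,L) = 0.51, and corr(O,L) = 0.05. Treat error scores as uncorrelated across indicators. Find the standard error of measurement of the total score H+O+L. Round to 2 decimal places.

Var(total) = 633.63 + 277.746 = 911.376.
True-score variance = 556.752 + 277.746 = 834.498, so reliability = 0.9156.
Error variance = 911.376 − 834.498 = 76.878; SEM = √76.878 = 8.77.

8.77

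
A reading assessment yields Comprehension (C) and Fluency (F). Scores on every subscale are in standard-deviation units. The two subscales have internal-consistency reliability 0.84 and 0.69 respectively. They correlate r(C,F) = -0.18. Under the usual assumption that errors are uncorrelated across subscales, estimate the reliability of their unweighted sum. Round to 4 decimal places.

0.7134

Var(C+F) = 2 + 2·[(-0.18)] = 2 − 0.36 = 1.64.
Because errors are independent across components, Cov(Tᵢ,Tⱼ) = Cov(Xᵢ,Xⱼ); the off-diagonal part of the true-score variance is the same as above.
True-score variance = [0.84 + 0.69] − 0.36 = 1.53 − 0.36 = 1.17.
Reliability = 1.17 / 1.64 = 0.7134.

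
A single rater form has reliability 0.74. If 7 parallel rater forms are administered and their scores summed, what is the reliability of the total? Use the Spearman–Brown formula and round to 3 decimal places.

0.952

ρ_k = kρ / (1 + (k−1)ρ) = 7·0.74 / (1 + 6·0.74) = 5.180 / 5.440 = 0.952.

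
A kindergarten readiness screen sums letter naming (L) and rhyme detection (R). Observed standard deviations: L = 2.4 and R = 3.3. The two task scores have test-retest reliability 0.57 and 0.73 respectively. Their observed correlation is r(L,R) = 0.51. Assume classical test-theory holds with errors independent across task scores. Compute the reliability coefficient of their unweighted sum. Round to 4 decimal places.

0.7809

Var(L+R) = 2.4² + 3.3² + 2·[2.4·3.3·0.51] = 16.65 + 8.0784 = 24.7284.
Under uncorrelated errors the observed covariances equal the true-score covariances, so only the own-variance terms attenuate.
True-score variance = [2.4²·0.57 + 3.3²·0.73] + 8.0784 = 11.2329 + 8.0784 = 19.3113.
Reliability = 19.3113 / 24.7284 = 0.7809.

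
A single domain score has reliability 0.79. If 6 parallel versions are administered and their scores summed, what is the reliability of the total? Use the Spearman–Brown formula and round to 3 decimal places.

0.958

ρ_k = kρ / (1 + (k−1)ρ) = 6·0.79 / (1 + 5·0.79) = 4.740 / 4.950 = 0.958.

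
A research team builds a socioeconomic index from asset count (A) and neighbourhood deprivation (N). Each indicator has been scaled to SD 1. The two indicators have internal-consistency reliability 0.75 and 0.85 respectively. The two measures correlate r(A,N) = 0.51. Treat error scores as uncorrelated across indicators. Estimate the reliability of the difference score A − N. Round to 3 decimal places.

0.592

Var(A−N) = 1 + 1 − 2·0.51 = 2 − 1.02 = 0.98.
With uncorrelated errors the cross-covariances are all true-score covariance, so they carry over unchanged; only the diagonal terms shrink to ρᵢσᵢ².
True-score variance = [0.75 + 0.85] − 1.02 = 1.6 − 1.02 = 0.58.
Reliability = 0.58 / 0.98 = 0.592.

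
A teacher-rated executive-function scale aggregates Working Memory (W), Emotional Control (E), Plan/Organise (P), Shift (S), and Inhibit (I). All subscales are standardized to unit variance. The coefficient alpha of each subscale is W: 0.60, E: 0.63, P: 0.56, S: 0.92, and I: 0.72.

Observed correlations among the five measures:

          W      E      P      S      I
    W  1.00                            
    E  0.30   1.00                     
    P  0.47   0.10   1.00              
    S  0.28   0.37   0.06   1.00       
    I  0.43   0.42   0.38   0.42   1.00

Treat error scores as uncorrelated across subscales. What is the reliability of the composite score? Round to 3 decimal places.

Var(W+E+P+S+I) = 5 + 2·[0.30 + 0.47 + 0.28 + 0.43 + 0.10 + 0.37 + 0.42 + 0.06 + 0.38 + 0.42] = 5 + 6.46 = 11.46.
Because errors are independent across components, Cov(Tᵢ,Tⱼ) = Cov(Xᵢ,Xⱼ); the off-diagonal part of the true-score variance is the same as above.
True-score variance = [0.60 + 0.63 + 0.56 + 0.92 + 0.72] + 6.46 = 3.43 + 6.46 = 9.89.
Reliability = 9.89 / 11.46 = 0.863.

0.863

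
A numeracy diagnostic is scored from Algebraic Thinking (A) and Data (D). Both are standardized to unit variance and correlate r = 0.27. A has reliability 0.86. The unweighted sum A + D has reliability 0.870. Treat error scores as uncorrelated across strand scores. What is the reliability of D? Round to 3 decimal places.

Var(A+D) = 2 + 2·0.27 = 2.540.
True-score variance = ρ_A + ρ_D + 2·0.27, so 0.870 = (0.86 + ρ_D + 0.54) / 2.540.
ρ_D = 0.870·2.540 − 0.86 − 0.54 = 0.810.

0.810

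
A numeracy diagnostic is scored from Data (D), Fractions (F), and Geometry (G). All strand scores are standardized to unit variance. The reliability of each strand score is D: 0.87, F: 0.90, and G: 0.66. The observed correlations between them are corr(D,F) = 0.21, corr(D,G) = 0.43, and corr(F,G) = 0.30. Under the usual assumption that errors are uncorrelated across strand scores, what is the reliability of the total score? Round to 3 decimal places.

Var(D+F+G) = 3 + 2·[0.21 + 0.43 + 0.30] = 3 + 1.88 = 4.88.
Under uncorrelated errors the observed covariances equal the true-score covariances, so only the own-variance terms attenuate.
True-score variance = [0.87 + 0.90 + 0.66] + 1.88 = 2.43 + 1.88 = 4.31.
Reliability = 4.31 / 4.88 = 0.883.

0.883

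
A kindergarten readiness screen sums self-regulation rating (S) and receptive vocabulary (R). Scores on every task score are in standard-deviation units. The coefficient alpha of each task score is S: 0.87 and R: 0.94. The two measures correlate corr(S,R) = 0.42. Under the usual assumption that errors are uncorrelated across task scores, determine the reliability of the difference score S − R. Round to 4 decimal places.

Var(S−R) = 1 + 1 − 2·0.42 = 2 − 0.84 = 1.16.
Under uncorrelated errors the observed covariances equal the true-score covariances, so only the own-variance terms attenuate.
True-score variance = [0.87 + 0.94] − 0.84 = 1.81 − 0.84 = 0.97.
Reliability = 0.97 / 1.16 = 0.8362.

0.8362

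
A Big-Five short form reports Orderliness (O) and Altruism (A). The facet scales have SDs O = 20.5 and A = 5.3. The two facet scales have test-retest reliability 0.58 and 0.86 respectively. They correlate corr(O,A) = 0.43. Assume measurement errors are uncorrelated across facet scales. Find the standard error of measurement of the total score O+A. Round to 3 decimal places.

13.433

Var(total) = 448.34 + 93.439 = 541.779.
True-score variance = 267.902 + 93.439 = 361.341, so reliability = 0.6670.
Error variance = 541.779 − 361.341 = 180.438; SEM = √180.438 = 13.433.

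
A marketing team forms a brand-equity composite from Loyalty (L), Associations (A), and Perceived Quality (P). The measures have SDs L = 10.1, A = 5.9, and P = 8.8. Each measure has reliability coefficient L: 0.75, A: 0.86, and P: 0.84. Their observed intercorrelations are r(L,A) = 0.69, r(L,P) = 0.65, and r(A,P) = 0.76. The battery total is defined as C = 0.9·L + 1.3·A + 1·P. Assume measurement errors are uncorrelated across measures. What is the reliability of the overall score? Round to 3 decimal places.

0.921

Var(C) = 0.9²·10.1² + 1.3²·5.9² + 8.8² + 2·[1.17·10.1·5.9·0.69 + 0.9·10.1·8.8·0.65 + 1.3·5.9·8.8·0.76] = 218.897 + 302.798 = 521.695.
Under uncorrelated errors the observed covariances equal the true-score covariances, so only the own-variance terms attenuate.
True-score variance = [0.9²·10.1²·0.75 + 1.3²·5.9²·0.86 + 8.8²·0.84] + 302.798 = 177.614 + 302.798 = 480.411.
Reliability = 480.411 / 521.695 = 0.921.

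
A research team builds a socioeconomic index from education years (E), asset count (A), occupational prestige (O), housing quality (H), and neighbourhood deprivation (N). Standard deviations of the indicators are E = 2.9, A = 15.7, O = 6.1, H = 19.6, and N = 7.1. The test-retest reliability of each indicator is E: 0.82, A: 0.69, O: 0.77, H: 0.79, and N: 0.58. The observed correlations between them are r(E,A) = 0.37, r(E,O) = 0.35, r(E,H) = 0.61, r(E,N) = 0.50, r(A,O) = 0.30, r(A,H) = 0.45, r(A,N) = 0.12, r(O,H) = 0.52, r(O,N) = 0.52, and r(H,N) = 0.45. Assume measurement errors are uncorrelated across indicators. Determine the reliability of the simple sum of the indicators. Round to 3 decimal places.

0.876

Var(E+A+O+H+N) = 2.9² + 15.7² + 6.1² + 19.6² + 7.1² + 2·[2.9·15.7·0.37 + 2.9·6.1·0.35 + 2.9·19.6·0.61 + 2.9·7.1·0.50 + 15.7·6.1·0.30 + 15.7·19.6·0.45 + 15.7·7.1·0.12 + 6.1·19.6·0.52 + 6.1·7.1·0.52 + 19.6·7.1·0.45] = 726.68 + 791.802 = 1518.48.
Under uncorrelated errors the observed covariances equal the true-score covariances, so only the own-variance terms attenuate.
True-score variance = [2.9²·0.82 + 15.7²·0.69 + 6.1²·0.77 + 19.6²·0.79 + 7.1²·0.58] + 791.802 = 538.35 + 791.802 = 1330.15.
Reliability = 1330.15 / 1518.48 = 0.876.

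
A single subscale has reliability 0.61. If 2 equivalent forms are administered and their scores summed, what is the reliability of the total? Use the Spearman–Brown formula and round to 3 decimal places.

0.758

ρ_k = kρ / (1 + (k−1)ρ) = 2·0.61 / (1 + 1·0.61) = 1.220 / 1.610 = 0.758.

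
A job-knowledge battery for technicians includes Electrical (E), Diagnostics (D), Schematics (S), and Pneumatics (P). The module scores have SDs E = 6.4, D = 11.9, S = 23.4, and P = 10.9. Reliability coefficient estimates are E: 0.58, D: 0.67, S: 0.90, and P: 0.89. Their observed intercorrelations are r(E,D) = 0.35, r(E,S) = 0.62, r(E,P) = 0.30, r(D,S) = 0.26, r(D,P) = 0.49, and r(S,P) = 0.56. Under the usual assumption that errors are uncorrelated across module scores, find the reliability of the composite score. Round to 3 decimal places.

0.922

Var(E+D+S+P) = 6.4² + 11.9² + 23.4² + 10.9² + 2·[6.4·11.9·0.35 + 6.4·23.4·0.62 + 6.4·10.9·0.30 + 11.9·23.4·0.26 + 11.9·10.9·0.49 + 23.4·10.9·0.56] = 848.94 + 838.453 = 1687.39.
Under uncorrelated errors the observed covariances equal the true-score covariances, so only the own-variance terms attenuate.
True-score variance = [6.4²·0.58 + 11.9²·0.67 + 23.4²·0.90 + 10.9²·0.89] + 838.453 = 717.18 + 838.453 = 1555.63.
Reliability = 1555.63 / 1687.39 = 0.922.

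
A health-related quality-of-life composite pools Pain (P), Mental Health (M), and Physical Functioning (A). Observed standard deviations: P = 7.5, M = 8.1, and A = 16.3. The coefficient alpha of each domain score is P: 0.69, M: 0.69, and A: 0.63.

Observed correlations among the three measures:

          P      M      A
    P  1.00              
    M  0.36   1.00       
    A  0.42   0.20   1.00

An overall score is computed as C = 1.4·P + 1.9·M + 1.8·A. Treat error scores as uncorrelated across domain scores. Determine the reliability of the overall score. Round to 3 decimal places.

Var(C) = 1.4²·7.5² + 1.9²·8.1² + 1.8²·16.3² + 2·[2.66·7.5·8.1·0.36 + 2.52·7.5·16.3·0.42 + 3.42·8.1·16.3·0.20] = 1207.94 + 555.744 = 1763.68.
Under uncorrelated errors the observed covariances equal the true-score covariances, so only the own-variance terms attenuate.
True-score variance = [1.4²·7.5²·0.69 + 1.9²·8.1²·0.69 + 1.8²·16.3²·0.63] + 555.744 = 781.827 + 555.744 = 1337.57.
Reliability = 1337.57 / 1763.68 = 0.758.

0.758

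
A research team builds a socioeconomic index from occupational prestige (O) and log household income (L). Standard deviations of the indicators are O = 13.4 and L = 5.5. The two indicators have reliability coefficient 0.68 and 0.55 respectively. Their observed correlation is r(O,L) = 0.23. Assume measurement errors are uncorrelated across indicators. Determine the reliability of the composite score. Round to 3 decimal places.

Var(O+L) = 13.4² + 5.5² + 2·[13.4·5.5·0.23] = 209.81 + 33.902 = 243.712.
Under uncorrelated errors the observed covariances equal the true-score covariances, so only the own-variance terms attenuate.
True-score variance = [13.4²·0.68 + 5.5²·0.55] + 33.902 = 138.738 + 33.902 = 172.64.
Reliability = 172.64 / 243.712 = 0.708.

0.708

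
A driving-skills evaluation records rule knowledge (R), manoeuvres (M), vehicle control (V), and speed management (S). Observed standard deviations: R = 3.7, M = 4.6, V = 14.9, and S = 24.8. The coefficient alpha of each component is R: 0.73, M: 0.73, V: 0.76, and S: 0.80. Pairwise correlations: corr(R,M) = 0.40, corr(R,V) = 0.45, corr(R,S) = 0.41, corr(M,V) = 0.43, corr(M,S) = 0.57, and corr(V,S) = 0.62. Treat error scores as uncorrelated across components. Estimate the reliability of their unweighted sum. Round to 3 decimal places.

0.888

Var(R+M+V+S) = 3.7² + 4.6² + 14.9² + 24.8² + 2·[3.7·4.6·0.40 + 3.7·14.9·0.45 + 3.7·24.8·0.41 + 4.6·14.9·0.43 + 4.6·24.8·0.57 + 14.9·24.8·0.62] = 871.9 + 785.677 = 1657.58.
Under uncorrelated errors the observed covariances equal the true-score covariances, so only the own-variance terms attenuate.
True-score variance = [3.7²·0.73 + 4.6²·0.73 + 14.9²·0.76 + 24.8²·0.80] + 785.677 = 686.2 + 785.677 = 1471.88.
Reliability = 1471.88 / 1657.58 = 0.888.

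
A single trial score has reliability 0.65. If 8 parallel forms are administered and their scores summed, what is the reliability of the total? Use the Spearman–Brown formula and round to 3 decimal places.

0.937

ρ_k = kρ / (1 + (k−1)ρ) = 8·0.65 / (1 + 7·0.65) = 5.200 / 5.550 = 0.937.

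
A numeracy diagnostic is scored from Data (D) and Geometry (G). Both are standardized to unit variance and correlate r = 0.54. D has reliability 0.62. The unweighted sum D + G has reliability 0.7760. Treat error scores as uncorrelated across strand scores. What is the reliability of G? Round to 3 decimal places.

0.690

Var(D+G) = 2 + 2·0.54 = 3.080.
True-score variance = ρ_D + ρ_G + 2·0.54, so 0.7760 = (0.62 + ρ_G + 1.08) / 3.080.
ρ_G = 0.7760·3.080 − 0.62 − 1.08 = 0.690.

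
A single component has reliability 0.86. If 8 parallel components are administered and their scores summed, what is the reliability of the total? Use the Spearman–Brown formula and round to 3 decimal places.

0.980

ρ_k = kρ / (1 + (k−1)ρ) = 8·0.86 / (1 + 7·0.86) = 6.880 / 7.020 = 0.980.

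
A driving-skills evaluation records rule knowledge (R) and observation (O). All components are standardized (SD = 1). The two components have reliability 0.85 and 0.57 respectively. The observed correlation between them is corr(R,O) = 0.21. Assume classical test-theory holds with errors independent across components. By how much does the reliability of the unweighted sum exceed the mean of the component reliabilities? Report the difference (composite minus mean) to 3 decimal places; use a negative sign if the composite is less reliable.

Var(sum) = 2 + 0.42 = 2.42; true-score variance = 1.42 + 0.42 = 1.84; composite reliability = 0.7603.
Mean component reliability = 0.7100.
Difference = 0.7603 − 0.7100 = 0.050.

0.050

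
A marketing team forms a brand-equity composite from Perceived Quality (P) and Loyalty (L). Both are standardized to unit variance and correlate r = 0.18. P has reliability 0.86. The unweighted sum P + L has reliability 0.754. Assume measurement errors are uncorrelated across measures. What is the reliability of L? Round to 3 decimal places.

0.559

Var(P+L) = 2 + 2·0.18 = 2.360.
True-score variance = ρ_P + ρ_L + 2·0.18, so 0.754 = (0.86 + ρ_L + 0.36) / 2.360.
ρ_L = 0.754·2.360 − 0.86 − 0.36 = 0.559.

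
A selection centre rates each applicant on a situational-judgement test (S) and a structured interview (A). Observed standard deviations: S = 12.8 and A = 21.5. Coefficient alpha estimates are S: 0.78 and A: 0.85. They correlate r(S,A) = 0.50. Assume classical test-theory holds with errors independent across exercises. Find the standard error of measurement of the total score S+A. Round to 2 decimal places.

Var(total) = 626.09 + 275.2 = 901.29.
True-score variance = 520.708 + 275.2 = 795.908, so reliability = 0.8831.
Error variance = 901.29 − 795.908 = 105.382; SEM = √105.382 = 10.27.

10.27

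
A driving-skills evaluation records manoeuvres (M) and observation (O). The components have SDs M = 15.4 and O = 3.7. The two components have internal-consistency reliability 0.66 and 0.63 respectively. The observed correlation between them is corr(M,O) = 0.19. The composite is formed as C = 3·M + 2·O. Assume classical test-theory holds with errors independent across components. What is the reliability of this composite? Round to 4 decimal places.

0.6783

Var(C) = 3²·15.4² + 2²·3.7² + 2·[6·15.4·3.7·0.19] = 2189.2 + 129.914 = 2319.11.
Because errors are independent across components, Cov(Tᵢ,Tⱼ) = Cov(Xᵢ,Xⱼ); the off-diagonal part of the true-score variance is the same as above.
True-score variance = [3²·15.4²·0.66 + 2²·3.7²·0.63] + 129.914 = 1443.23 + 129.914 = 1573.14.
Reliability = 1573.14 / 2319.11 = 0.6783.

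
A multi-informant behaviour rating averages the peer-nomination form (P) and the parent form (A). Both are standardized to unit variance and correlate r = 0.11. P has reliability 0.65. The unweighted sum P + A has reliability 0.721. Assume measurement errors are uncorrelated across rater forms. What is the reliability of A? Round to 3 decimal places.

Var(P+A) = 2 + 2·0.11 = 2.220.
True-score variance = ρ_P + ρ_A + 2·0.11, so 0.721 = (0.65 + ρ_A + 0.22) / 2.220.
ρ_A = 0.721·2.220 − 0.65 − 0.22 = 0.731.

0.731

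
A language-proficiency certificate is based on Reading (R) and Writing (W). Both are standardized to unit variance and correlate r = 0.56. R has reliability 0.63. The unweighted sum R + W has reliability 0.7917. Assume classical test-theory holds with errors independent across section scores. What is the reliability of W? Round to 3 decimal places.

Var(R+W) = 2 + 2·0.56 = 3.120.
True-score variance = ρ_R + ρ_W + 2·0.56, so 0.7917 = (0.63 + ρ_W + 1.12) / 3.120.
ρ_W = 0.7917·3.120 − 0.63 − 1.12 = 0.720.

0.720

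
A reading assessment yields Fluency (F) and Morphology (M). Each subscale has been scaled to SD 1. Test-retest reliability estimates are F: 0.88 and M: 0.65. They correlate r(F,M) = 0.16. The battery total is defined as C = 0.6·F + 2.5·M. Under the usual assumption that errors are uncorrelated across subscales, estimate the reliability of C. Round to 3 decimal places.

0.685

Var(C) = 0.6² + 2.5² + 2·[1.5·0.16] = 6.61 + 0.48 = 7.09.
With uncorrelated errors the cross-covariances are all true-score covariance, so they carry over unchanged; only the diagonal terms shrink to ρᵢσᵢ².
True-score variance = [0.6²·0.88 + 2.5²·0.65] + 0.48 = 4.3793 + 0.48 = 4.8593.
Reliability = 4.8593 / 7.09 = 0.685.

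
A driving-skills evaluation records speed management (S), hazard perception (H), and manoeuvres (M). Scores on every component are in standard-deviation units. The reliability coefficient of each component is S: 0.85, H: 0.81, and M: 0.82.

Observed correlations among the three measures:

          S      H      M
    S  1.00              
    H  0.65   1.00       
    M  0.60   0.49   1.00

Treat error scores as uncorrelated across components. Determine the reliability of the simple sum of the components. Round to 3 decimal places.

Var(S+H+M) = 3 + 2·[0.65 + 0.60 + 0.49] = 3 + 3.48 = 6.48.
Under uncorrelated errors the observed covariances equal the true-score covariances, so only the own-variance terms attenuate.
True-score variance = [0.85 + 0.81 + 0.82] + 3.48 = 2.48 + 3.48 = 5.96.
Reliability = 5.96 / 6.48 = 0.920.

0.920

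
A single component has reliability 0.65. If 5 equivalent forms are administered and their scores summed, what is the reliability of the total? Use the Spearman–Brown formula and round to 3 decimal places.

0.903

ρ_k = kρ / (1 + (k−1)ρ) = 5·0.65 / (1 + 4·0.65) = 3.250 / 3.600 = 0.903.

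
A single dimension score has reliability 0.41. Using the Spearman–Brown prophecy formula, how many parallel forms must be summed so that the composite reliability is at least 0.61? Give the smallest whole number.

3

k ≥ ρ*(1−ρ₁)/(ρ₁(1−ρ*)) = 0.61·0.59 / (0.41·0.39) = 2.251.
Smallest integer k = 3.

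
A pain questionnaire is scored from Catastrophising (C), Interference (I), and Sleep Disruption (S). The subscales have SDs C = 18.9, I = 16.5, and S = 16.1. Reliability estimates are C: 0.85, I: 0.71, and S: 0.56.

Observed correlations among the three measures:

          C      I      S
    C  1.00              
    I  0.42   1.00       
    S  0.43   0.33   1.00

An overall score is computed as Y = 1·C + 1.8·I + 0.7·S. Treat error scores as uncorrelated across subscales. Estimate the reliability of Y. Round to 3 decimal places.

0.837

Var(Y) = 18.9² + 1.8²·16.5² + 0.7²·16.1² + 2·[1.8·18.9·16.5·0.42 + 0.7·18.9·16.1·0.43 + 1.26·16.5·16.1·0.33] = 1366.31 + 875.614 = 2241.93.
Because errors are independent across components, Cov(Tᵢ,Tⱼ) = Cov(Xᵢ,Xⱼ); the off-diagonal part of the true-score variance is the same as above.
True-score variance = [18.9²·0.85 + 1.8²·16.5²·0.71 + 0.7²·16.1²·0.56] + 875.614 = 1001.04 + 875.614 = 1876.65.
Reliability = 1876.65 / 2241.93 = 0.837.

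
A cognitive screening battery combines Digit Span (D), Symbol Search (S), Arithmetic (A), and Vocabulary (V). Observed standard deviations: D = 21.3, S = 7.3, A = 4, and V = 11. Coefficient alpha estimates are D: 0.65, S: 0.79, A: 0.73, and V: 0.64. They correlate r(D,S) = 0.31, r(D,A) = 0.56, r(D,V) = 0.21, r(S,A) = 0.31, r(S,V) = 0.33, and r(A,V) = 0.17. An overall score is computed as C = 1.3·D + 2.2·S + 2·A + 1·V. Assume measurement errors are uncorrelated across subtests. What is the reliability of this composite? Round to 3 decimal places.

Var(C) = 1.3²·21.3² + 2.2²·7.3² + 2²·4² + 11² + 2·[2.86·21.3·7.3·0.31 + 2.6·21.3·4·0.56 + 1.3·21.3·11·0.21 + 4.4·7.3·4·0.31 + 2.2·7.3·11·0.33 + 2·4·11·0.17] = 1209.66 + 877.918 = 2087.58.
Under uncorrelated errors the observed covariances equal the true-score covariances, so only the own-variance terms attenuate.
True-score variance = [1.3²·21.3²·0.65 + 2.2²·7.3²·0.79 + 2²·4²·0.73 + 11²·0.64] + 877.918 = 826.298 + 877.918 = 1704.22.
Reliability = 1704.22 / 2087.58 = 0.816.

0.816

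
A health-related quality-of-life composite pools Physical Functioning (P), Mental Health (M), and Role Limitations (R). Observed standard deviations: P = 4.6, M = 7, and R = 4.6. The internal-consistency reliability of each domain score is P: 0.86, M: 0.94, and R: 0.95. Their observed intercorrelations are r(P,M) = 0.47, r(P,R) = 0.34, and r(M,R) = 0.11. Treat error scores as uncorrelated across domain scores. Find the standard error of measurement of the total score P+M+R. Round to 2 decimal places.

2.64

Var(total) = 91.32 + 51.7408 = 143.061.
True-score variance = 84.3596 + 51.7408 = 136.1, so reliability = 0.9513.
Error variance = 143.061 − 136.1 = 6.9604; SEM = √6.9604 = 2.64.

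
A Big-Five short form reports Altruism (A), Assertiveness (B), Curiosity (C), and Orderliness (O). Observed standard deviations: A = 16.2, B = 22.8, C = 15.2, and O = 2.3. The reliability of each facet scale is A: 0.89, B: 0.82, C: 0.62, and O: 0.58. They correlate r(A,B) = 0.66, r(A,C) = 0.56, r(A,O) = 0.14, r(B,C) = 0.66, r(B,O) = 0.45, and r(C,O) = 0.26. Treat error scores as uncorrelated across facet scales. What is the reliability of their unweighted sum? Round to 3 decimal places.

Var(A+B+C+O) = 16.2² + 22.8² + 15.2² + 2.3² + 2·[16.2·22.8·0.66 + 16.2·15.2·0.56 + 16.2·2.3·0.14 + 22.8·15.2·0.66 + 22.8·2.3·0.45 + 15.2·2.3·0.26] = 1018.61 + 1296.61 = 2315.22.
Because errors are independent across components, Cov(Tᵢ,Tⱼ) = Cov(Xᵢ,Xⱼ); the off-diagonal part of the true-score variance is the same as above.
True-score variance = [16.2²·0.89 + 22.8²·0.82 + 15.2²·0.62 + 2.3²·0.58] + 1296.61 = 806.153 + 1296.61 = 2102.76.
Reliability = 2102.76 / 2315.22 = 0.908.

0.908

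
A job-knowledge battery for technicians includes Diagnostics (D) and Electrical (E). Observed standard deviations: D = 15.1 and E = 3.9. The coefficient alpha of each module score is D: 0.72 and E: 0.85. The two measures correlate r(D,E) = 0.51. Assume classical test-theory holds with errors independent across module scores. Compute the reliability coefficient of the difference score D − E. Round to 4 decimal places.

Var(D−E) = 15.1² + 3.9² − 2·15.1·3.9·0.51 = 243.22 − 60.0678 = 183.152.
Because errors are independent across components, Cov(Tᵢ,Tⱼ) = Cov(Xᵢ,Xⱼ); the off-diagonal part of the true-score variance is the same as above.
True-score variance = [15.1²·0.72 + 3.9²·0.85] − 60.0678 = 177.096 − 60.0678 = 117.028.
Reliability = 117.028 / 183.152 = 0.6390.

0.6390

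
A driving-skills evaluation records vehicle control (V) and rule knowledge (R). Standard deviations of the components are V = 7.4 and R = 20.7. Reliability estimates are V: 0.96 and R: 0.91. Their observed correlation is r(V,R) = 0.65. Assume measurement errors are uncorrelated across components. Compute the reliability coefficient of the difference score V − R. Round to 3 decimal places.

Var(V−R) = 7.4² + 20.7² − 2·7.4·20.7·0.65 = 483.25 − 199.134 = 284.116.
Under uncorrelated errors the observed covariances equal the true-score covariances, so only the own-variance terms attenuate.
True-score variance = [7.4²·0.96 + 20.7²·0.91] − 199.134 = 442.495 − 199.134 = 243.361.
Reliability = 243.361 / 284.116 = 0.857.

0.857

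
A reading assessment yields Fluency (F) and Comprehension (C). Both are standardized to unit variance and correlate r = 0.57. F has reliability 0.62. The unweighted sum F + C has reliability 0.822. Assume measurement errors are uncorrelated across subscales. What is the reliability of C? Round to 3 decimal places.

0.821

Var(F+C) = 2 + 2·0.57 = 3.140.
True-score variance = ρ_F + ρ_C + 2·0.57, so 0.822 = (0.62 + ρ_C + 1.14) / 3.140.
ρ_C = 0.822·3.140 − 0.62 − 1.14 = 0.821.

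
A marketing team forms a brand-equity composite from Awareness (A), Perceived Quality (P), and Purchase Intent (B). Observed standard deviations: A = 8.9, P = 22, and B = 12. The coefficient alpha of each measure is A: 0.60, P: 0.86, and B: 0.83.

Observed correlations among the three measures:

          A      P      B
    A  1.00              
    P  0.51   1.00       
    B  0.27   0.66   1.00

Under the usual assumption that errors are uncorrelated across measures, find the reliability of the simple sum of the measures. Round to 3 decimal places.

Var(A+P+B) = 8.9² + 22² + 12² + 2·[8.9·22·0.51 + 8.9·12·0.27 + 22·12·0.66] = 707.21 + 605.868 = 1313.08.
Under uncorrelated errors the observed covariances equal the true-score covariances, so only the own-variance terms attenuate.
True-score variance = [8.9²·0.60 + 22²·0.86 + 12²·0.83] + 605.868 = 583.286 + 605.868 = 1189.15.
Reliability = 1189.15 / 1313.08 = 0.906.

0.906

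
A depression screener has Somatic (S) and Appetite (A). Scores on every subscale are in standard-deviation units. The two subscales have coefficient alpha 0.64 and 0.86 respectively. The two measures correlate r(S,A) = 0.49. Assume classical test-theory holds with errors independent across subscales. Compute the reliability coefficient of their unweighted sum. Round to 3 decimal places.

Var(S+A) = 2 + 2·[0.49] = 2 + 0.98 = 2.98.
With uncorrelated errors the cross-covariances are all true-score covariance, so they carry over unchanged; only the diagonal terms shrink to ρᵢσᵢ².
True-score variance = [0.64 + 0.86] + 0.98 = 1.5 + 0.98 = 2.48.
Reliability = 2.48 / 2.98 = 0.832.

0.832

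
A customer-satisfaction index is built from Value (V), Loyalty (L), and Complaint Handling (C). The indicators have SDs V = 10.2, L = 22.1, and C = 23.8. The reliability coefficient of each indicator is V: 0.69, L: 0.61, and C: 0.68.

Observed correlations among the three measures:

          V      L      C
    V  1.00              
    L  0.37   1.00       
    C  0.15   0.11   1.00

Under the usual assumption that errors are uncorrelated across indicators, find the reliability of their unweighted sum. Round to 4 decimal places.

Var(V+L+C) = 10.2² + 22.1² + 23.8² + 2·[10.2·22.1·0.37 + 10.2·23.8·0.15 + 22.1·23.8·0.11] = 1158.89 + 355.354 = 1514.24.
With uncorrelated errors the cross-covariances are all true-score covariance, so they carry over unchanged; only the diagonal terms shrink to ρᵢσᵢ².
True-score variance = [10.2²·0.69 + 22.1²·0.61 + 23.8²·0.68] + 355.354 = 754.897 + 355.354 = 1110.25.
Reliability = 1110.25 / 1514.24 = 0.7332.

0.7332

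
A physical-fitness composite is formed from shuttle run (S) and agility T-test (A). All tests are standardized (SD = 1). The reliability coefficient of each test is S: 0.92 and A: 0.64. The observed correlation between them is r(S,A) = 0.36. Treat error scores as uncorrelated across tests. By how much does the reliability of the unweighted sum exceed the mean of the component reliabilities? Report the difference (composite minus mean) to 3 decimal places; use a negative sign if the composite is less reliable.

Var(sum) = 2 + 0.72 = 2.72; true-score variance = 1.56 + 0.72 = 2.28; composite reliability = 0.8382.
Mean component reliability = 0.7800.
Difference = 0.8382 − 0.7800 = 0.058.

0.058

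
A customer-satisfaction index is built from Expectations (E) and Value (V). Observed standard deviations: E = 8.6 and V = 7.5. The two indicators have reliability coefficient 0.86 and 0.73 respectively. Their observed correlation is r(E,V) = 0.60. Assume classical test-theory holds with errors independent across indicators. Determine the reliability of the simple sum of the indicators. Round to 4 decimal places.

0.8770

Var(E+V) = 8.6² + 7.5² + 2·[8.6·7.5·0.60] = 130.21 + 77.4 = 207.61.
Because errors are independent across components, Cov(Tᵢ,Tⱼ) = Cov(Xᵢ,Xⱼ); the off-diagonal part of the true-score variance is the same as above.
True-score variance = [8.6²·0.86 + 7.5²·0.73] + 77.4 = 104.668 + 77.4 = 182.068.
Reliability = 182.068 / 207.61 = 0.8770.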